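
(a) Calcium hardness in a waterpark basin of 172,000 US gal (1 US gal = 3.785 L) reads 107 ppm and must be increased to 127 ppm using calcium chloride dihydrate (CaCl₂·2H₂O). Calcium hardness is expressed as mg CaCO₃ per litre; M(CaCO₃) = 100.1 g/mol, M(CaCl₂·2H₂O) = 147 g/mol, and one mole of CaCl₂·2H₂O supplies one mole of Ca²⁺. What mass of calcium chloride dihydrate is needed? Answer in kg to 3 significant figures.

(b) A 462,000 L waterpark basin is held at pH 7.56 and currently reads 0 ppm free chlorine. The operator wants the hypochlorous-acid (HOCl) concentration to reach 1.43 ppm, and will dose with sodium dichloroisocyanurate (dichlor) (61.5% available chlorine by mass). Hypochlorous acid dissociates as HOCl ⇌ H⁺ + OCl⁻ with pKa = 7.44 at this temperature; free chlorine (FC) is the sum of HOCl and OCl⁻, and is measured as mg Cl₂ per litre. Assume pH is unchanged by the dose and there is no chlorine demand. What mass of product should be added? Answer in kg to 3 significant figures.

(a) Volume: 172,000 US gal × 3.785 L/gal = 651,020 L.
(a) Hardness to add: (127 − 107) = 20 mg/L as CaCO₃ × 651,020 L = 13,020 g as CaCO₃.
(a) Moles of Ca²⁺ (1 mol Ca²⁺ ≡ 1 mol CaCO₃): 13,020 / 100.1 g/mol = 130.1 mol.
(a) Mass of CaCl₂·2H₂O: 130.1 × 147 = 19,120 g.

(b) [OCl⁻]/[HOCl] = 10^(pH − pKa) = 10^(7.56 − 7.44) = 1.318; fraction as HOCl = 1/(1 + 1.318) = 0.4314.
(b) Free chlorine required for 1.43 ppm HOCl: 1.43 / 0.4314 = 3.315 ppm.
(b) FC to add: 3.315 − 0 = 3.315 mg/L as Cl₂.
(b) Cl₂ equivalent: 3.315 mg/L × 462,000 L = 1532 g.
(b) Product at 61.5% available Cl: 1532 / 0.615 = 2490 g.

(a) 19.1 kg; (b) 2.49 kg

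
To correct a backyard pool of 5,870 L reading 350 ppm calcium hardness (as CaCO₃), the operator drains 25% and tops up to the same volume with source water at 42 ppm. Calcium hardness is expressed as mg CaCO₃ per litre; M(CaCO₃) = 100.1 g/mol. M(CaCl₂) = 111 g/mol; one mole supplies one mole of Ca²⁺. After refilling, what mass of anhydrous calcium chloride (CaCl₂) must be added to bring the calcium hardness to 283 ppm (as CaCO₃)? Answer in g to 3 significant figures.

After draining 25% and refilling: 350 × 0.75 + 42 × 0.25 = 273 ppm.
Deficit to target: 283 − 273 = 10 mg/L.
As CaCO₃: 10 mg/L × 5,870 L = 58.7 g; ÷ 100.1 = 0.5864 mol Ca²⁺.
Mass: 0.5864 × 111 = 65.09 g.

65.1 g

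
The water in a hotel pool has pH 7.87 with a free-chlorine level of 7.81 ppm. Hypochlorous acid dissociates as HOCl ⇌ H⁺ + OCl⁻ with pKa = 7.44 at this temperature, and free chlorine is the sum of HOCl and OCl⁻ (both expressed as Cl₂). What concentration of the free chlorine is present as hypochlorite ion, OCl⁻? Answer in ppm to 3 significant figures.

5.69 ppm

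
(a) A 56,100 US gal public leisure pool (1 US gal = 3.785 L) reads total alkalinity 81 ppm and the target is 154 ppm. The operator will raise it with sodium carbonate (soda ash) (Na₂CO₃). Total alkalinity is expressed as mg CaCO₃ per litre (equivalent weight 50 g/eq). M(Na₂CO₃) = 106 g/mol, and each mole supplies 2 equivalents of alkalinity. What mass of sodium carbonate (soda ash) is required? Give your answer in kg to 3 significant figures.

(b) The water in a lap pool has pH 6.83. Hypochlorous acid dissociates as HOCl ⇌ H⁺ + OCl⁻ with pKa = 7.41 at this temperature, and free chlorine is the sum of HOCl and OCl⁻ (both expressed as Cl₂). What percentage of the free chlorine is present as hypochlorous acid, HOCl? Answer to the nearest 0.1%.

(a) Volume: 56,100 US gal × 3.785 L/gal = 212,338 L.
(a) Alkalinity to add: (154 − 81) = 73 mg/L as CaCO₃ × 212,338 L = 15,500 g as CaCO₃.
(a) Equivalents: 15,500 g ÷ 50 g/eq = 310 eq.
(a) Each mole of Na₂CO₃ supplies 2 eq, so 310 / 2 = 155 mol.
(a) Mass: 155 mol × 106 g/mol = 16,430 g.

(b) [OCl⁻]/[HOCl] = 10^(pH − pKa) = 10^(6.83 − 7.41) = 10^-0.58 = 0.263.
(b) Fraction as HOCl = 1 / (1 + 0.263) = 0.7917.

(a) 16.4 kg; (b) 79.2%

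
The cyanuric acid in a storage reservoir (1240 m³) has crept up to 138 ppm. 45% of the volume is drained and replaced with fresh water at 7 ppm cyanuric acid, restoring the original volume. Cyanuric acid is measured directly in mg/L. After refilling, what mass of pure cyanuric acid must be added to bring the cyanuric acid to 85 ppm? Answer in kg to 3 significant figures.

7.38 kg

Volume: 1240 m³ = 1,240,000 L.
After draining 45% and refilling: 138 × 0.55 + 7 × 0.45 = 79.05 ppm.
Deficit to target: 85 − 79.05 = 5.95 mg/L.
Mass: 5.95 mg/L × 1,240,000 L = 7378 g cyanuric acid.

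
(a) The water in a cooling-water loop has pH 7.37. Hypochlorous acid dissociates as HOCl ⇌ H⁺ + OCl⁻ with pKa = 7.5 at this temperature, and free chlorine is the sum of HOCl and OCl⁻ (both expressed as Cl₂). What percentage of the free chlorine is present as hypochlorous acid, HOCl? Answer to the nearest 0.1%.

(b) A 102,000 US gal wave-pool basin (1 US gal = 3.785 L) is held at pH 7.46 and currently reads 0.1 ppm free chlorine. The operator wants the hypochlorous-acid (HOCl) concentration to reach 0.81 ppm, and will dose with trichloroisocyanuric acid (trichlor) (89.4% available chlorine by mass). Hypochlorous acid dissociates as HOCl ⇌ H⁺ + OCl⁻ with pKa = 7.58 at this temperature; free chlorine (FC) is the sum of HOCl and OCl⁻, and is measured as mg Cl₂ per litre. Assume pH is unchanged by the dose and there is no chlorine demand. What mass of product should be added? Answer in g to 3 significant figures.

(a) [OCl⁻]/[HOCl] = 10^(pH − pKa) = 10^(7.37 − 7.5) = 10^-0.13 = 0.7413.
(a) Fraction as HOCl = 1 / (1 + 0.7413) = 0.5743.

(b) Volume: 102,000 US gal × 3.785 L/gal = 386,070 L.
(b) [OCl⁻]/[HOCl] = 10^(pH − pKa) = 10^(7.46 − 7.58) = 0.7586; fraction as HOCl = 1/(1 + 0.7586) = 0.5686.
(b) Free chlorine required for 0.81 ppm HOCl: 0.81 / 0.5686 = 1.424 ppm.
(b) FC to add: 1.424 − 0.1 = 1.324 mg/L as Cl₂.
(b) Cl₂ equivalent: 1.324 mg/L × 386,070 L = 511.3 g.
(b) Product at 89.4% available Cl: 511.3 / 0.894 = 572 g.

(a) 57.4%; (b) 572 g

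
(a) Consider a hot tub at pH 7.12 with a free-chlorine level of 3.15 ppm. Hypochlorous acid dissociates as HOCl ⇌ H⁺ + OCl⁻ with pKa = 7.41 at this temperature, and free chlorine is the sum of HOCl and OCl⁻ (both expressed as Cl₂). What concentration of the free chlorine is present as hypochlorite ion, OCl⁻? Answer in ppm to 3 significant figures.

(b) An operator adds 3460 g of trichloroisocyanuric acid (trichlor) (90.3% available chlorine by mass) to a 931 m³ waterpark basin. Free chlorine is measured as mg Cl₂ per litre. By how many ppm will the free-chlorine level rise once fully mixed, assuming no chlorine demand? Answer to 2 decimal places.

(a) 1.07 ppm; (b) 3.36 ppm

(a) [OCl⁻]/[HOCl] = 10^(pH − pKa) = 10^(7.12 − 7.41) = 10^-0.29 = 0.5129.
(a) Fraction as HOCl = 1 / (1 + 0.5129) = 0.661.
(a) OCl⁻ = (1 − 0.661) × 3.15 ppm = 1.068 ppm.

(b) Volume: 931 m³ = 931,000 L.
(b) Available chlorine delivered: 3460 g × 0.903 = 3124 g as Cl₂.
(b) Concentration rise: 3124 g / 931,000 L = 3.356 mg/L = 3.36 ppm.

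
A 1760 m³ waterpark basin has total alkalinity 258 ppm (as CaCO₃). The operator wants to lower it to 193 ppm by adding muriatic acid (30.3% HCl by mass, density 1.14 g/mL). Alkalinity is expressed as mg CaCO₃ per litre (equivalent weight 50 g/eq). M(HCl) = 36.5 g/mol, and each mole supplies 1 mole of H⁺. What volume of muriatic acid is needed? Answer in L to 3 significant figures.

242 L

Volume: 1760 m³ = 1,760,000 L.
Alkalinity to neutralize: (258 − 193) = 65 mg/L as CaCO₃ × 1,760,000 L = 114,400 g as CaCO₃.
Equivalents of H⁺ required: 114,400 ÷ 50 g/eq = 2288 eq = 2288 mol HCl.
Mass of HCl: 2288 × 36.5 = 83,510 g.
Mass of 30.3% solution: 83,510 / 0.303 = 275,600 g.
Volume: 275,600 g ÷ 1.14 g/mL = 241,800 mL.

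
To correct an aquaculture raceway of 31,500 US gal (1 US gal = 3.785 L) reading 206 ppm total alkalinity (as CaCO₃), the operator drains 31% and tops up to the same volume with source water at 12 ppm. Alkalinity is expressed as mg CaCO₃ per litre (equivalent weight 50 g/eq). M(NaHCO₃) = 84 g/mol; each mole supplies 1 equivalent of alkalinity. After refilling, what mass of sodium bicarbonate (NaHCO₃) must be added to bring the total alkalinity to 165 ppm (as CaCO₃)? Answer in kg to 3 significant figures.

3.83 kg

Volume: 31,500 US gal × 3.785 L/gal = 119,228 L.
After draining 31% and refilling: 206 × 0.69 + 12 × 0.31 = 145.86 ppm.
Deficit to target: 165 − 145.86 = 19.14 mg/L.
As CaCO₃: 19.14 mg/L × 119,228 L = 2282 g; ÷ 50 g/eq ÷ 1 = 45.64 mol NaHCO₃.
Mass: 45.64 × 84 = 3834 g.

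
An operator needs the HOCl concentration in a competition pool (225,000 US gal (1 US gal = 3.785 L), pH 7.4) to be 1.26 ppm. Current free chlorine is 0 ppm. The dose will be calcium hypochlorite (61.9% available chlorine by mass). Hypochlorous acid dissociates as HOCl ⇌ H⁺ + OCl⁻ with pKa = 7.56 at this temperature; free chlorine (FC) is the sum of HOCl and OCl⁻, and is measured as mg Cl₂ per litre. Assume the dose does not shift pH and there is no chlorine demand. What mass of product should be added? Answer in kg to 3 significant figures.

2.93 kg

Volume: 225,000 US gal × 3.785 L/gal = 851,625 L.
[OCl⁻]/[HOCl] = 10^(pH − pKa) = 10^(7.4 − 7.56) = 0.6918; fraction as HOCl = 1/(1 + 0.6918) = 0.5911.
Free chlorine required for 1.26 ppm HOCl: 1.26 / 0.5911 = 2.132 ppm.
FC to add: 2.132 − 0 = 2.132 mg/L as Cl₂.
Cl₂ equivalent: 2.132 mg/L × 851,625 L = 1815 g.
Product at 61.9% available Cl: 1815 / 0.619 = 2933 g.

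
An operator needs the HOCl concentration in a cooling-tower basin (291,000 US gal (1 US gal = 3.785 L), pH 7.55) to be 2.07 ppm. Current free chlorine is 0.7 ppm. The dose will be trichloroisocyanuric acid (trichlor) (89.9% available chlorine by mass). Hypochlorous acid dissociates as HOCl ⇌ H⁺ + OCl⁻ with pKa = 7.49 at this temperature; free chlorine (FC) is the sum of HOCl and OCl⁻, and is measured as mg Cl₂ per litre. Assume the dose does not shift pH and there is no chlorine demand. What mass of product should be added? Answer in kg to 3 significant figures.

4.59 kg

Volume: 291,000 US gal × 3.785 L/gal = 1,101,435 L.
[OCl⁻]/[HOCl] = 10^(pH − pKa) = 10^(7.55 − 7.49) = 1.148; fraction as HOCl = 1/(1 + 1.148) = 0.4655.
Free chlorine required for 2.07 ppm HOCl: 2.07 / 0.4655 = 4.447 ppm.
FC to add: 4.447 − 0.7 = 3.747 mg/L as Cl₂.
Cl₂ equivalent: 3.747 mg/L × 1,101,435 L = 4127 g.
Product at 89.9% available Cl: 4127 / 0.899 = 4590 g.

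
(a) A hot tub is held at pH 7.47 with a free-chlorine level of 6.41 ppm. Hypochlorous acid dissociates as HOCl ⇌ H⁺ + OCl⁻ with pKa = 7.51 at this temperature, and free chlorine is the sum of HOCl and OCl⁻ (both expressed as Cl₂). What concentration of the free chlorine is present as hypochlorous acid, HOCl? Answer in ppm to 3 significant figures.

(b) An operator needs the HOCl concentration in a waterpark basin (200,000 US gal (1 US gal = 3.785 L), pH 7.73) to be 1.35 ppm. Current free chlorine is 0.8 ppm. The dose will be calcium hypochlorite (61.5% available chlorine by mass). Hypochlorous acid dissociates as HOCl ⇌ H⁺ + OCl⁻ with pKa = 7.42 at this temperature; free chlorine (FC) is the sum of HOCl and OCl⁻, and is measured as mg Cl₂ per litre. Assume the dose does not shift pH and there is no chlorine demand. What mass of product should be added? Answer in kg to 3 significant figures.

(a) 3.35 ppm; (b) 4.07 kg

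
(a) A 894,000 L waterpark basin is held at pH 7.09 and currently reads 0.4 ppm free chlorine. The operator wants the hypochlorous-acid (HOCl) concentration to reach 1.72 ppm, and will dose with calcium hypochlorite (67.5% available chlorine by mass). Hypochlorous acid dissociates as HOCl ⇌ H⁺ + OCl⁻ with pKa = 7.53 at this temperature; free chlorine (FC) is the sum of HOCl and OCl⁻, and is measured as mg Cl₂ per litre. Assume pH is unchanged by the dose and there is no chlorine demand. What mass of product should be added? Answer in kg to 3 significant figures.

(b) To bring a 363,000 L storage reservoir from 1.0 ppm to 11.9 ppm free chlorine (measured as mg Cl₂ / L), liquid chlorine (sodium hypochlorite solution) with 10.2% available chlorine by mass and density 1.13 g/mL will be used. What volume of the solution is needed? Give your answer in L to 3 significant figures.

(a) 2.58 kg; (b) 34.3 L

(a) [OCl⁻]/[HOCl] = 10^(pH − pKa) = 10^(7.09 − 7.53) = 0.3631; fraction as HOCl = 1/(1 + 0.3631) = 0.7336.
(a) Free chlorine required for 1.72 ppm HOCl: 1.72 / 0.7336 = 2.344 ppm.
(a) FC to add: 2.344 − 0.4 = 1.944 mg/L as Cl₂.
(a) Cl₂ equivalent: 1.944 mg/L × 894,000 L = 1738 g.
(a) Product at 67.5% available Cl: 1738 / 0.675 = 2575 g.

(b) Chlorine deficit: 11.9 − 1.0 = 10.9 ppm = 10.9 mg/L as Cl₂.
(b) Cl₂ equivalent needed: 10.9 mg/L × 363,000 L = 3,957,000 mg = 3957 g.
(b) Product at 10.2% available chlorine: 3957 / 0.102 = 38,790 g.
(b) Volume at density 1.13 g/mL: 38,790 g ÷ 1.13 g/mL = 34,330 mL.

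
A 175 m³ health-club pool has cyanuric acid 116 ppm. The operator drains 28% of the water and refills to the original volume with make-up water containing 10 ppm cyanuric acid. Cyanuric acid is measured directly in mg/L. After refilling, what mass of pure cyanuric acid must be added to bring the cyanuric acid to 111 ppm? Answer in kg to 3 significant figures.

4.32 kg

Volume: 175 m³ = 175,000 L.
After draining 28% and refilling: 116 × 0.72 + 10 × 0.28 = 86.32 ppm.
Deficit to target: 111 − 86.32 = 24.68 mg/L.
Mass: 24.68 mg/L × 175,000 L = 4319 g cyanuric acid.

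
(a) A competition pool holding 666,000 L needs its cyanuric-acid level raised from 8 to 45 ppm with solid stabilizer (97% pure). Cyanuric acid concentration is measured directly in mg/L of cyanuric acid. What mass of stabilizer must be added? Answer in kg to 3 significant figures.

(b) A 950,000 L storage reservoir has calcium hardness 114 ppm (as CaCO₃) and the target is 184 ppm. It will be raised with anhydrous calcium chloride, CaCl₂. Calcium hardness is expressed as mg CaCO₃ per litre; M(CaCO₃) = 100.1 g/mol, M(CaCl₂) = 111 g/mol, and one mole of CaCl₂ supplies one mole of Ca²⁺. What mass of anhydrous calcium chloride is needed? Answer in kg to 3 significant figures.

(a) CYA to add: (45 − 8) = 37 mg/L × 666,000 L = 24,640 g cyanuric acid.
(a) At 97% purity: 24,640 / 0.97 = 25,400 g product.

(b) Hardness to add: (184 − 114) = 70 mg/L as CaCO₃ × 950,000 L = 66,500 g as CaCO₃.
(b) Moles of Ca²⁺ (1 mol Ca²⁺ ≡ 1 mol CaCO₃): 66,500 / 100.1 g/mol = 664.3 mol.
(b) Mass of CaCl₂: 664.3 × 111 = 73,740 g.

(a) 25.4 kg; (b) 73.7 kg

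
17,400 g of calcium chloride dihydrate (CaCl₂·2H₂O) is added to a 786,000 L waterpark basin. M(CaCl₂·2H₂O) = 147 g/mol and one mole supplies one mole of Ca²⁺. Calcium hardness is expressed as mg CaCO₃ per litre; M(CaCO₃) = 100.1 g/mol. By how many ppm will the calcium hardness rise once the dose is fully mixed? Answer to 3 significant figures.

15.1 ppm

Moles of Ca²⁺: 17,400 g ÷ 147 g/mol = 118.4 mol.
As CaCO₃: 118.4 mol × 100.1 g/mol = 11,850 g.
Rise: 11,850 g / 786,000 L × 1000 = 15.07 mg/L.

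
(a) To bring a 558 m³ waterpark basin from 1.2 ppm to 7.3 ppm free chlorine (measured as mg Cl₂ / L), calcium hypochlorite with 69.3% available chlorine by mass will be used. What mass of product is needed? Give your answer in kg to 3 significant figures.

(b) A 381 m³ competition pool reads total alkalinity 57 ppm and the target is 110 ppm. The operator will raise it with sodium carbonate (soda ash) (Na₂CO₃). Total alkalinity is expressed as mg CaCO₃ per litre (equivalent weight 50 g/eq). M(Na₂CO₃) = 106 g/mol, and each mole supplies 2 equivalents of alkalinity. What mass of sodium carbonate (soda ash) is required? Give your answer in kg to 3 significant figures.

(a) Volume: 558 m³ = 558,000 L.
(a) Chlorine deficit: 7.3 − 1.2 = 6.1 ppm = 6.1 mg/L as Cl₂.
(a) Cl₂ equivalent needed: 6.1 mg/L × 558,000 L = 3,404,000 mg = 3404 g.
(a) Product at 69.3% available chlorine: 3404 / 0.693 = 4912 g.

(b) Volume: 381 m³ = 381,000 L.
(b) Alkalinity to add: (110 − 57) = 53 mg/L as CaCO₃ × 381,000 L = 20,190 g as CaCO₃.
(b) Equivalents: 20,190 g ÷ 50 g/eq = 403.9 eq.
(b) Each mole of Na₂CO₃ supplies 2 eq, so 403.9 / 2 = 201.9 mol.
(b) Mass: 201.9 mol × 106 g/mol = 21,400 g.

(a) 4.91 kg; (b) 21.4 kg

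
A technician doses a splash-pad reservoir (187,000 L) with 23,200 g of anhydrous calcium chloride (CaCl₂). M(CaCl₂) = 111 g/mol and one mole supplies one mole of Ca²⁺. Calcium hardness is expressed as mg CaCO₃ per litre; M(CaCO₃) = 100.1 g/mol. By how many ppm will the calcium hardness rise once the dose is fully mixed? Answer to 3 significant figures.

112 ppm

Moles of Ca²⁺: 23,200 g ÷ 111 g/mol = 209 mol.
As CaCO₃: 209 mol × 100.1 g/mol = 20,920 g.
Rise: 20,920 g / 187,000 L × 1000 = 111.9 mg/L.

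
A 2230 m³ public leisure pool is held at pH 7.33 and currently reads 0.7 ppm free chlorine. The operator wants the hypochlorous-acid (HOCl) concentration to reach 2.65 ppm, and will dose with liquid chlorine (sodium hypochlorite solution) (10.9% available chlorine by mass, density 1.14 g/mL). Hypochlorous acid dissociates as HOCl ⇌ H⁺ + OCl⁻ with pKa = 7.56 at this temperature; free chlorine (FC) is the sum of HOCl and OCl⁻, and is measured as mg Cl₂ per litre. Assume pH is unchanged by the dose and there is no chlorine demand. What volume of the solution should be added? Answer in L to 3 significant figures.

63.0 L

Volume: 2230 m³ = 2,230,000 L.
[OCl⁻]/[HOCl] = 10^(pH − pKa) = 10^(7.33 − 7.56) = 0.5888; fraction as HOCl = 1/(1 + 0.5888) = 0.6294.
Free chlorine required for 2.65 ppm HOCl: 2.65 / 0.6294 = 4.21 ppm.
FC to add: 4.21 − 0.7 = 3.51 mg/L as Cl₂.
Cl₂ equivalent: 3.51 mg/L × 2,230,000 L = 7828 g.
Product at 10.9% available Cl: 7828 / 0.109 = 71,820 g.
Volume: 71,820 g ÷ 1.14 g/mL = 63,000 mL.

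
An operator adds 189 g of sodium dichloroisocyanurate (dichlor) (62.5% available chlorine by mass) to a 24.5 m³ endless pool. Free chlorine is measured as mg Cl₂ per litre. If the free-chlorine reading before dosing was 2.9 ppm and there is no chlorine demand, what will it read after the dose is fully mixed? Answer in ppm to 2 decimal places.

Volume: 24.5 m³ = 24,500 L.
Available chlorine delivered: 189 g × 0.625 = 118.1 g as Cl₂.
Concentration rise: 118.1 g / 24,500 L = 4.821 mg/L = 4.82 ppm.
Final FC: 2.9 + 4.82 = 7.72 ppm.

7.72 ppm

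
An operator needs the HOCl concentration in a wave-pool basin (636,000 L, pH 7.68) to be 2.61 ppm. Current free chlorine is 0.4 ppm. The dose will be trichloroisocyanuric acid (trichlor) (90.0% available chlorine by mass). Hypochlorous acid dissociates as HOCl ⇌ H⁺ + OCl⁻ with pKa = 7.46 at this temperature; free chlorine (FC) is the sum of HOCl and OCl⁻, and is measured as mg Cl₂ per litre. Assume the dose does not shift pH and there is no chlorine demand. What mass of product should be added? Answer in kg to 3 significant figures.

4.62 kg

[OCl⁻]/[HOCl] = 10^(pH − pKa) = 10^(7.68 − 7.46) = 1.66; fraction as HOCl = 1/(1 + 1.66) = 0.376.
Free chlorine required for 2.61 ppm HOCl: 2.61 / 0.376 = 6.942 ppm.
FC to add: 6.942 − 0.4 = 6.542 mg/L as Cl₂.
Cl₂ equivalent: 6.542 mg/L × 636,000 L = 4160 g.
Product at 90.0% available Cl: 4160 / 0.9 = 4623 g.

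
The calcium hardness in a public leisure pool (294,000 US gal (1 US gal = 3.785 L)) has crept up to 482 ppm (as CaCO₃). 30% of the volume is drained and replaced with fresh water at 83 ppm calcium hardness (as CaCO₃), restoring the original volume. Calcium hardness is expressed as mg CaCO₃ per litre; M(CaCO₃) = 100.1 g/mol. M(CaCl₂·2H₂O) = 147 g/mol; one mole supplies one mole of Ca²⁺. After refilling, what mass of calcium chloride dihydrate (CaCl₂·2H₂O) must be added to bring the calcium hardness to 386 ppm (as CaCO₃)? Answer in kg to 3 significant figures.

Volume: 294,000 US gal × 3.785 L/gal = 1,112,790 L.
After draining 30% and refilling: 482 × 0.70 + 83 × 0.30 = 362.3 ppm.
Deficit to target: 386 − 362.3 = 23.7 mg/L.
As CaCO₃: 23.7 mg/L × 1,112,790 L = 26,370 g; ÷ 100.1 = 263.5 mol Ca²⁺.
Mass: 263.5 × 147 = 38,730 g.

38.7 kg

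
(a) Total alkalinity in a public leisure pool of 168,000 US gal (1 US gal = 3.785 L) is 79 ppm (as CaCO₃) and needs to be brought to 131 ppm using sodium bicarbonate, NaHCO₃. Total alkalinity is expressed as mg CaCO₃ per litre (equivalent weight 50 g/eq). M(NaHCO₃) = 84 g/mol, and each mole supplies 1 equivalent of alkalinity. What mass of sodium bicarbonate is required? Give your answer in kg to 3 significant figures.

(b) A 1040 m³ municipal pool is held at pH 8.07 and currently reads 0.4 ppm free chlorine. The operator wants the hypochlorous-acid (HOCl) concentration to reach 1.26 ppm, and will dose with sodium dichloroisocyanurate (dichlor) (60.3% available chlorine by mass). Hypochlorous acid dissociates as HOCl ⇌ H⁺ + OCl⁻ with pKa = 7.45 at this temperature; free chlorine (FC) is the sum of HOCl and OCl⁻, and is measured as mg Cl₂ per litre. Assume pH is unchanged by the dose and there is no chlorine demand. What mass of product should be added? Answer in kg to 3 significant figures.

(a) Volume: 168,000 US gal × 3.785 L/gal = 635,880 L.
(a) Alkalinity to add: (131 − 79) = 52 mg/L as CaCO₃ × 635,880 L = 33,070 g as CaCO₃.
(a) Equivalents: 33,070 g ÷ 50 g/eq = 661.3 eq.
(a) NaHCO₃ supplies 1 eq per mole → 661.3 mol.
(a) Mass: 661.3 mol × 84 g/mol = 55,550 g.

(b) Volume: 1040 m³ = 1,040,000 L.
(b) [OCl⁻]/[HOCl] = 10^(pH − pKa) = 10^(8.07 − 7.45) = 4.169; fraction as HOCl = 1/(1 + 4.169) = 0.1935.
(b) Free chlorine required for 1.26 ppm HOCl: 1.26 / 0.1935 = 6.513 ppm.
(b) FC to add: 6.513 − 0.4 = 6.113 mg/L as Cl₂.
(b) Cl₂ equivalent: 6.113 mg/L × 1,040,000 L = 6357 g.
(b) Product at 60.3% available Cl: 6357 / 0.603 = 10,540 g.

(a) 55.6 kg; (b) 10.5 kg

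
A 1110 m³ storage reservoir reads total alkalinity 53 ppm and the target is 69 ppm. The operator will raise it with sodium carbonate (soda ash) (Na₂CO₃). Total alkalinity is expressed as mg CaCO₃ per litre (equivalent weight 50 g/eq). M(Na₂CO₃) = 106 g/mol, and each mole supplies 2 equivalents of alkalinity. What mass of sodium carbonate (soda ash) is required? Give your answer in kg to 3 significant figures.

Volume: 1110 m³ = 1,110,000 L.
Alkalinity to add: (69 − 53) = 16 mg/L as CaCO₃ × 1,110,000 L = 17,760 g as CaCO₃.
Equivalents: 17,760 g ÷ 50 g/eq = 355.2 eq.
Each mole of Na₂CO₃ supplies 2 eq, so 355.2 / 2 = 177.6 mol.
Mass: 177.6 mol × 106 g/mol = 18,830 g.

18.8 kg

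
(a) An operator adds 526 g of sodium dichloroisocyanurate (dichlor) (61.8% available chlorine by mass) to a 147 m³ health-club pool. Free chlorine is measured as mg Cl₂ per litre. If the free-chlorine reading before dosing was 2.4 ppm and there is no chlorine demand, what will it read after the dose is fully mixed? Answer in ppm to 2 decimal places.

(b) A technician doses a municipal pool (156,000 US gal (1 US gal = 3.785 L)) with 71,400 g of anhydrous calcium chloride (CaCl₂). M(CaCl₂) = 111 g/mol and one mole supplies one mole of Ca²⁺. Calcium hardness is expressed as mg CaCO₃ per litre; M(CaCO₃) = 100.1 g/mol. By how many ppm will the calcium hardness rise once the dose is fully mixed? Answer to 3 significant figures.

(a) 4.61 ppm; (b) 109 ppm

(a) Volume: 147 m³ = 147,000 L.
(a) Available chlorine delivered: 526 g × 0.618 = 325.1 g as Cl₂.
(a) Concentration rise: 325.1 g / 147,000 L = 2.211 mg/L = 2.21 ppm.
(a) Final FC: 2.4 + 2.21 = 4.61 ppm.

(b) Volume: 156,000 US gal × 3.785 L/gal = 590,460 L.
(b) Moles of Ca²⁺: 71,400 g ÷ 111 g/mol = 643.2 mol.
(b) As CaCO₃: 643.2 mol × 100.1 g/mol = 64,390 g.
(b) Rise: 64,390 g / 590,460 L × 1000 = 109 mg/L.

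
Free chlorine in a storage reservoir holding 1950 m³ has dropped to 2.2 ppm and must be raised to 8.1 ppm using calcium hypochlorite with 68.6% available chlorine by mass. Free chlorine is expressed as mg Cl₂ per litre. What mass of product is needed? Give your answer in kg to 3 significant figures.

16.8 kg

Volume: 1950 m³ = 1,950,000 L.
Chlorine deficit: 8.1 − 2.2 = 5.9 ppm = 5.9 mg/L as Cl₂.
Cl₂ equivalent needed: 5.9 mg/L × 1,950,000 L = 11,500,000 mg = 11,500 g.
Product at 68.6% available chlorine: 11,500 / 0.686 = 16,770 g.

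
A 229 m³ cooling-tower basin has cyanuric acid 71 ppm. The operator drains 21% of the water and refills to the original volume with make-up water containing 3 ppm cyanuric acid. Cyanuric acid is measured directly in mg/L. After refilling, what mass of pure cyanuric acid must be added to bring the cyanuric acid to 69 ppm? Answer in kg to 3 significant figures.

Volume: 229 m³ = 229,000 L.
After draining 21% and refilling: 71 × 0.79 + 3 × 0.21 = 56.72 ppm.
Deficit to target: 69 − 56.72 = 12.28 mg/L.
Mass: 12.28 mg/L × 229,000 L = 2812 g cyanuric acid.

2.81 kg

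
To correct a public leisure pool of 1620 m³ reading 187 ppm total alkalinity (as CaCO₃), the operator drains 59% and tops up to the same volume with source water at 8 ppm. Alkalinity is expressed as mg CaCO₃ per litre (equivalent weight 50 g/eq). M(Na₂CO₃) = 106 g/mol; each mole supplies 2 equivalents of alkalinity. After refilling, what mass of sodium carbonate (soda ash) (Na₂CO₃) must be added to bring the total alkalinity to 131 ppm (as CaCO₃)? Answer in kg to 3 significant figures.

Volume: 1620 m³ = 1,620,000 L.
After draining 59% and refilling: 187 × 0.41 + 8 × 0.59 = 81.39 ppm.
Deficit to target: 131 − 81.39 = 49.61 mg/L.
As CaCO₃: 49.61 mg/L × 1,620,000 L = 80,370 g; ÷ 50 g/eq ÷ 2 = 803.7 mol Na₂CO₃.
Mass: 803.7 × 106 = 85,190 g.

85.2 kg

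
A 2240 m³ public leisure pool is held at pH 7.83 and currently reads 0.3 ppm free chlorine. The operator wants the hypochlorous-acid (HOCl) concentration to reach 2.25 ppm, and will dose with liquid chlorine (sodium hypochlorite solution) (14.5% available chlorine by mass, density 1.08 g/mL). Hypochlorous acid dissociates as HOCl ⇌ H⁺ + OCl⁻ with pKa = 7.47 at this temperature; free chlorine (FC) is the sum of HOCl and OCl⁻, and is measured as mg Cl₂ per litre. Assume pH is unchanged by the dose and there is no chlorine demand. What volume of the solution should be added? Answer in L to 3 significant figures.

102 L

Volume: 2240 m³ = 2,240,000 L.
[OCl⁻]/[HOCl] = 10^(pH − pKa) = 10^(7.83 − 7.47) = 2.291; fraction as HOCl = 1/(1 + 2.291) = 0.3039.
Free chlorine required for 2.25 ppm HOCl: 2.25 / 0.3039 = 7.404 ppm.
FC to add: 7.404 − 0.3 = 7.104 mg/L as Cl₂.
Cl₂ equivalent: 7.104 mg/L × 2,240,000 L = 15,910 g.
Product at 14.5% available Cl: 15,910 / 0.145 = 109,800 g.
Volume: 109,800 g ÷ 1.08 g/mL = 101,600 mL.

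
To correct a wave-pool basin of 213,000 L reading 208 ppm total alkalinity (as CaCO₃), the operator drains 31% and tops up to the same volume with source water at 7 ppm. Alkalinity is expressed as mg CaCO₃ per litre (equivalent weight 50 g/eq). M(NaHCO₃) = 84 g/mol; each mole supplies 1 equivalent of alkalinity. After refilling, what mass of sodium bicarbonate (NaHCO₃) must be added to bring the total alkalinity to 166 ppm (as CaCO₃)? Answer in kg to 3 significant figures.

7.27 kg

After draining 31% and refilling: 208 × 0.69 + 7 × 0.31 = 145.69 ppm.
Deficit to target: 166 − 145.69 = 20.31 mg/L.
As CaCO₃: 20.31 mg/L × 213,000 L = 4326 g; ÷ 50 g/eq ÷ 1 = 86.52 mol NaHCO₃.
Mass: 86.52 × 84 = 7268 g.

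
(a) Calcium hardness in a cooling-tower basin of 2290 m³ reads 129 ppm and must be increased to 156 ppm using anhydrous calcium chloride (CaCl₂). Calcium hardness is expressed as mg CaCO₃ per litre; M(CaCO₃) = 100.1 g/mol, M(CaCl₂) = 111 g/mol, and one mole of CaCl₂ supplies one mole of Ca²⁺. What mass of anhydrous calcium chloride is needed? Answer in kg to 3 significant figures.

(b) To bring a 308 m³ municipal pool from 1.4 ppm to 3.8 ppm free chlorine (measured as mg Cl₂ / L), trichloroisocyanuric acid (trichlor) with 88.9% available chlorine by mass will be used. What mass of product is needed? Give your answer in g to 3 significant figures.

(a) 68.6 kg; (b) 831 g

(a) Volume: 2290 m³ = 2,290,000 L.
(a) Hardness to add: (156 − 129) = 27 mg/L as CaCO₃ × 2,290,000 L = 61,830 g as CaCO₃.
(a) Moles of Ca²⁺ (1 mol Ca²⁺ ≡ 1 mol CaCO₃): 61,830 / 100.1 g/mol = 617.7 mol.
(a) Mass of CaCl₂: 617.7 × 111 = 68,560 g.

(b) Volume: 308 m³ = 308,000 L.
(b) Chlorine deficit: 3.8 − 1.4 = 2.4 ppm = 2.4 mg/L as Cl₂.
(b) Cl₂ equivalent needed: 2.4 mg/L × 308,000 L = 739,200 mg = 739.2 g.
(b) Product at 88.9% available chlorine: 739.2 / 0.889 = 831.5 g.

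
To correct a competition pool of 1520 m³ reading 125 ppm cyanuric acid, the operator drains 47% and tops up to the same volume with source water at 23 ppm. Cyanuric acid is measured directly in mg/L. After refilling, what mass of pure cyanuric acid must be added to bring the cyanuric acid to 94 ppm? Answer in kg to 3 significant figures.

25.7 kg

Volume: 1520 m³ = 1,520,000 L.
After draining 47% and refilling: 125 × 0.53 + 23 × 0.47 = 77.06 ppm.
Deficit to target: 94 − 77.06 = 16.94 mg/L.
Mass: 16.94 mg/L × 1,520,000 L = 25,750 g cyanuric acid.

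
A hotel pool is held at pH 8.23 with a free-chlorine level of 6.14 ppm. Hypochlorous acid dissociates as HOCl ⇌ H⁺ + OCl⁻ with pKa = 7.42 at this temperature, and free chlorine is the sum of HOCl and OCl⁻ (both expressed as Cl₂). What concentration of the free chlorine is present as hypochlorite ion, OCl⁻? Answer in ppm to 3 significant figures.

[OCl⁻]/[HOCl] = 10^(pH − pKa) = 10^(8.23 − 7.42) = 10^0.81 = 6.457.
Fraction as HOCl = 1 / (1 + 6.457) = 0.1341.
OCl⁻ = (1 − 0.1341) × 6.14 ppm = 5.317 ppm.

5.32 ppm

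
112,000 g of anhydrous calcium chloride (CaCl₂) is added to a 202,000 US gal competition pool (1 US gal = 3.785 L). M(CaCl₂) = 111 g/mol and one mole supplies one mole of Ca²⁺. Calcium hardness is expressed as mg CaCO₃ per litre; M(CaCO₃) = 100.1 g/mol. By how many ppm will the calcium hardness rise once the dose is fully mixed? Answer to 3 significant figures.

132 ppm

Volume: 202,000 US gal × 3.785 L/gal = 764,570 L.
Moles of Ca²⁺: 112,000 g ÷ 111 g/mol = 1009 mol.
As CaCO₃: 1009 mol × 100.1 g/mol = 101,000 g.
Rise: 101,000 g / 764,570 L × 1000 = 132.1 mg/L.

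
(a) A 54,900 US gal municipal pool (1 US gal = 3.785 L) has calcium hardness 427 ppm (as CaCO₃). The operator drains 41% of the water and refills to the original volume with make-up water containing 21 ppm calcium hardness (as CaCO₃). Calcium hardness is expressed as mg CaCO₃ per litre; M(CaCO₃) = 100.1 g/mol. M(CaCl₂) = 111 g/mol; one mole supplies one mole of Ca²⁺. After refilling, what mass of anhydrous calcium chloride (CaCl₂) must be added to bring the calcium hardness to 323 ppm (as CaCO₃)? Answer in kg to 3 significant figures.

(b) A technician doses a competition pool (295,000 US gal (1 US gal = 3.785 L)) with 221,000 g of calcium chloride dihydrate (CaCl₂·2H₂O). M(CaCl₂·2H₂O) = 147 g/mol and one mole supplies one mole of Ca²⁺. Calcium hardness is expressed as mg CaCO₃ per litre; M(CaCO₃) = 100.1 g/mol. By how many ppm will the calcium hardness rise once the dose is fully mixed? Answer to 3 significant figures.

(a) Volume: 54,900 US gal × 3.785 L/gal = 207,796 L.
(a) After draining 41% and refilling: 427 × 0.59 + 21 × 0.41 = 260.54 ppm.
(a) Deficit to target: 323 − 260.54 = 62.46 mg/L.
(a) As CaCO₃: 62.46 mg/L × 207,796 L = 12,980 g; ÷ 100.1 = 129.7 mol Ca²⁺.
(a) Mass: 129.7 × 111 = 14,390 g.

(b) Volume: 295,000 US gal × 3.785 L/gal = 1,116,575 L.
(b) Moles of Ca²⁺: 221,000 g ÷ 147 g/mol = 1503 mol.
(b) As CaCO₃: 1503 mol × 100.1 g/mol = 150,500 g.
(b) Rise: 150,500 g / 1,116,575 L × 1000 = 134.8 mg/L.

(a) 14.4 kg; (b) 135 ppm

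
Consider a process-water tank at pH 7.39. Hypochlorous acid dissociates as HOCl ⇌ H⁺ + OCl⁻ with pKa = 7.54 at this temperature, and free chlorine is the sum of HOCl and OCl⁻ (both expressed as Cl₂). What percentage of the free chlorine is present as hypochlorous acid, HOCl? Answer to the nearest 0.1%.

58.5%

[OCl⁻]/[HOCl] = 10^(pH − pKa) = 10^(7.39 − 7.54) = 10^-0.15 = 0.7079.
Fraction as HOCl = 1 / (1 + 0.7079) = 0.5855.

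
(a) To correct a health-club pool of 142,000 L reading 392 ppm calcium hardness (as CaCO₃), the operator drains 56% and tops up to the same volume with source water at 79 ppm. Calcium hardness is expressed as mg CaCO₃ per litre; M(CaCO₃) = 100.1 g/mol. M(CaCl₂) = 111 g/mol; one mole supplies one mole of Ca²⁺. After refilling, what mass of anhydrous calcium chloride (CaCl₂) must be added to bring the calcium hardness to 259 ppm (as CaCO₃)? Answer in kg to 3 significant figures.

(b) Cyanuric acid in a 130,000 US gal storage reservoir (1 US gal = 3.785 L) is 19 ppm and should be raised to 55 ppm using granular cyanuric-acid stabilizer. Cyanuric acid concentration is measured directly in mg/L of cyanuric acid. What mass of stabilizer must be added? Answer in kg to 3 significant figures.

(a) After draining 56% and refilling: 392 × 0.44 + 79 × 0.56 = 216.72 ppm.
(a) Deficit to target: 259 − 216.72 = 42.28 mg/L.
(a) As CaCO₃: 42.28 mg/L × 142,000 L = 6004 g; ÷ 100.1 = 59.98 mol Ca²⁺.
(a) Mass: 59.98 × 111 = 6658 g.

(b) Volume: 130,000 US gal × 3.785 L/gal = 492,050 L.
(b) CYA to add: (55 − 19) = 36 mg/L × 492,050 L = 17,710 g cyanuric acid.

(a) 6.66 kg; (b) 17.7 kg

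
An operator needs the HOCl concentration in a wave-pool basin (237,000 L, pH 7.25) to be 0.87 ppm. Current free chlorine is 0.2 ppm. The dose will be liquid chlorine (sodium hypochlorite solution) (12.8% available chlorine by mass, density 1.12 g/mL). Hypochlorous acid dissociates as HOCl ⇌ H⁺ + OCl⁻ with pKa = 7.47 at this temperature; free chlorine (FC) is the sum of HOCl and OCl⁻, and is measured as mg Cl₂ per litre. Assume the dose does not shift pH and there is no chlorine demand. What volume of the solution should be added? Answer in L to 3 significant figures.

1.97 L

[OCl⁻]/[HOCl] = 10^(pH − pKa) = 10^(7.25 − 7.47) = 0.6026; fraction as HOCl = 1/(1 + 0.6026) = 0.624.
Free chlorine required for 0.87 ppm HOCl: 0.87 / 0.624 = 1.394 ppm.
FC to add: 1.394 − 0.2 = 1.194 mg/L as Cl₂.
Cl₂ equivalent: 1.194 mg/L × 237,000 L = 283 g.
Product at 12.8% available Cl: 283 / 0.128 = 2211 g.
Volume: 2211 g ÷ 1.12 g/mL = 1974 mL.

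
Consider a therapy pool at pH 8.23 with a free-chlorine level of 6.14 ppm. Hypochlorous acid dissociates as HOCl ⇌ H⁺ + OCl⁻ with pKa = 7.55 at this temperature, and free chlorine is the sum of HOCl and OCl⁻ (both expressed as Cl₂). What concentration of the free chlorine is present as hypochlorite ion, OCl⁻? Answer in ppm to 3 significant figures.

5.08 ppm

[OCl⁻]/[HOCl] = 10^(pH − pKa) = 10^(8.23 − 7.55) = 10^0.68 = 4.786.
Fraction as HOCl = 1 / (1 + 4.786) = 0.1728.
OCl⁻ = (1 − 0.1728) × 6.14 ppm = 5.079 ppm.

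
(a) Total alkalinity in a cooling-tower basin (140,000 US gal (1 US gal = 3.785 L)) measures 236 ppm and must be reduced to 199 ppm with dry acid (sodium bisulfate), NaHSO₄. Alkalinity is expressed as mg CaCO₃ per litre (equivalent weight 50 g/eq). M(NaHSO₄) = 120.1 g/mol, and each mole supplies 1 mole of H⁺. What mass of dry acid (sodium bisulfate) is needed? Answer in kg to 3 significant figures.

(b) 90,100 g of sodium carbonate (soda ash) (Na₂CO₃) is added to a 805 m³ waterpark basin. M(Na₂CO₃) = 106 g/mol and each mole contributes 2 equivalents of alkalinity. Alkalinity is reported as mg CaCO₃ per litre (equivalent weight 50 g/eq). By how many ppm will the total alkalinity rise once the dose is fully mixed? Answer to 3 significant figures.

(a) 47.1 kg; (b) 106 ppm

(a) Volume: 140,000 US gal × 3.785 L/gal = 529,900 L.
(a) Alkalinity to neutralize: (236 − 199) = 37 mg/L as CaCO₃ × 529,900 L = 19,610 g as CaCO₃.
(a) Equivalents of H⁺ required: 19,610 ÷ 50 g/eq = 392.1 eq = 392.1 mol NaHSO₄.
(a) Mass of NaHSO₄: 392.1 × 120.1 = 47,090 g.

(b) Volume: 805 m³ = 805,000 L.
(b) Moles of Na₂CO₃: 90,100 g ÷ 106 g/mol = 850 mol → 1700 eq of alkalinity.
(b) As CaCO₃: 1700 eq × 50 g/eq = 85,000 g.
(b) Rise: 85,000 g / 805,000 L × 1000 = 105.6 mg/L.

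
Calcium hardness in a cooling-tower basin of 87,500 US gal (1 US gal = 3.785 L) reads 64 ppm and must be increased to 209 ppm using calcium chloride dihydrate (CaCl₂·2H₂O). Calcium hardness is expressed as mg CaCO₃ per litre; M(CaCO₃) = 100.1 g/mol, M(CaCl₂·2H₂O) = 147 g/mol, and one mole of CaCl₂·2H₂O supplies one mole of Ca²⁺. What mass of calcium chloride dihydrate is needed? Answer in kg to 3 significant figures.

70.5 kg

Volume: 87,500 US gal × 3.785 L/gal = 331,188 L.
Hardness to add: (209 − 64) = 145 mg/L as CaCO₃ × 331,188 L = 48,020 g as CaCO₃.
Moles of Ca²⁺ (1 mol Ca²⁺ ≡ 1 mol CaCO₃): 48,020 / 100.1 g/mol = 479.7 mol.
Mass of CaCl₂·2H₂O: 479.7 × 147 = 70,520 g.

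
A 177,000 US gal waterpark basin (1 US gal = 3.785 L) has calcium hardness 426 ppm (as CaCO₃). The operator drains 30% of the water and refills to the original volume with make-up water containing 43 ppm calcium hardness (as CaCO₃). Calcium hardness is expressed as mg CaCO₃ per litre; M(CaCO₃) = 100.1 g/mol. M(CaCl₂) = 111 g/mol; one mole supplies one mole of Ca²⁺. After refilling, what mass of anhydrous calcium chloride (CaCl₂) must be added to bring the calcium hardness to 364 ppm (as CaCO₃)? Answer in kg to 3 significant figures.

39.3 kg

Volume: 177,000 US gal × 3.785 L/gal = 669,945 L.
After draining 30% and refilling: 426 × 0.70 + 43 × 0.30 = 311.1 ppm.
Deficit to target: 364 − 311.1 = 52.9 mg/L.
As CaCO₃: 52.9 mg/L × 669,945 L = 35,440 g; ÷ 100.1 = 354 mol Ca²⁺.
Mass: 354 × 111 = 39,300 g.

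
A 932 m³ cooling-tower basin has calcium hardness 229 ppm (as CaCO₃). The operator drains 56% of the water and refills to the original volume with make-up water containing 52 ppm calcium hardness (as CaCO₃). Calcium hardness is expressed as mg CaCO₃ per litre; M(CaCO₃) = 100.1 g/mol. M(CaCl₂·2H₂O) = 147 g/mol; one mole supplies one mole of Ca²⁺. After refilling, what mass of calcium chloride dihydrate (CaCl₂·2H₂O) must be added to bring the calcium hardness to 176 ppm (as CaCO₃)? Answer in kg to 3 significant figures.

63.1 kg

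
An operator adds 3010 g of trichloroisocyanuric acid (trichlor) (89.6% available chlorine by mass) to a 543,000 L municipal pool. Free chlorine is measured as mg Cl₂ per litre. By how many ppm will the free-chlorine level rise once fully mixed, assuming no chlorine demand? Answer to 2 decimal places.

4.97 ppm

Available chlorine delivered: 3010 g × 0.896 = 2697 g as Cl₂.
Concentration rise: 2697 g / 543,000 L = 4.967 mg/L = 4.97 ppm.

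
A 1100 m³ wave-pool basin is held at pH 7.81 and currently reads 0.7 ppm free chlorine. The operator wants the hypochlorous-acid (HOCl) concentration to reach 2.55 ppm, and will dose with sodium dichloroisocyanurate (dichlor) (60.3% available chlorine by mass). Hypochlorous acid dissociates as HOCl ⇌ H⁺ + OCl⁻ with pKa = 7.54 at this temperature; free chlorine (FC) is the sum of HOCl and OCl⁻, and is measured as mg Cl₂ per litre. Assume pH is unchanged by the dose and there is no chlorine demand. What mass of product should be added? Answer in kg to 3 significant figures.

Volume: 1100 m³ = 1,100,000 L.
[OCl⁻]/[HOCl] = 10^(pH − pKa) = 10^(7.81 − 7.54) = 1.862; fraction as HOCl = 1/(1 + 1.862) = 0.3494.
Free chlorine required for 2.55 ppm HOCl: 2.55 / 0.3494 = 7.298 ppm.
FC to add: 7.298 − 0.7 = 6.598 mg/L as Cl₂.
Cl₂ equivalent: 6.598 mg/L × 1,100,000 L = 7258 g.
Product at 60.3% available Cl: 7258 / 0.603 = 12,040 g.

12.0 kg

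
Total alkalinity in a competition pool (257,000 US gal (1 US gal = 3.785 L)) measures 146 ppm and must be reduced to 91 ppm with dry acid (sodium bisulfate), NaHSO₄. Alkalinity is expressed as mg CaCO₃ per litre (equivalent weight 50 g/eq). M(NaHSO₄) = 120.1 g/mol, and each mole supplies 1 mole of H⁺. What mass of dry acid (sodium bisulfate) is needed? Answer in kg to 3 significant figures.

Volume: 257,000 US gal × 3.785 L/gal = 972,745 L.
Alkalinity to neutralize: (146 − 91) = 55 mg/L as CaCO₃ × 972,745 L = 53,500 g as CaCO₃.
Equivalents of H⁺ required: 53,500 ÷ 50 g/eq = 1070 eq = 1070 mol NaHSO₄.
Mass of NaHSO₄: 1070 × 120.1 = 128,500 g.

129 kg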